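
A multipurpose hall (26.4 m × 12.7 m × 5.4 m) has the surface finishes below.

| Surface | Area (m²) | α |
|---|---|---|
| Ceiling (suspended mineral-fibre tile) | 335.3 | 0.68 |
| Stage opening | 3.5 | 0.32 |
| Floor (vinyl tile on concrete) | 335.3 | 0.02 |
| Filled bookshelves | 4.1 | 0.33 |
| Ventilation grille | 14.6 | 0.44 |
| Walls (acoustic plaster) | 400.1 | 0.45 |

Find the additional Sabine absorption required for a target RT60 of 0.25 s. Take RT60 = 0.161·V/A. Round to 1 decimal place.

742.3 sabins

Equivalent absorption area: A₁ = 335.3*0.68 + 3.5*0.32 + 335.3*0.02 + 4.1*0.33 + 14.6*0.44 + 400.1*0.45 = 423.652 m².
For T = 0.25 s, need A₂ = 0.161·V/T = 0.161·1810.512/0.25 = 1165.970 sabins.
Shortfall: 1165.970 − 423.652 = 742.3 sabins.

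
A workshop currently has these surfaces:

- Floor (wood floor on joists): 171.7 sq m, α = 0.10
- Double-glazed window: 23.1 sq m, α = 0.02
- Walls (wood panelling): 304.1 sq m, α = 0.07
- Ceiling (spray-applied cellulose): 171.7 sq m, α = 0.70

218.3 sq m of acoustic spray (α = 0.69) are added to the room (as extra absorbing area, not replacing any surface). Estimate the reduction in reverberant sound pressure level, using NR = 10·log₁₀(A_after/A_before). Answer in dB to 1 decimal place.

2.9 dB

A_before = Σ Sᵢαᵢ = 171.7·0.10 + 23.1·0.02 + 304.1·0.07 + 171.7·0.70 = 159.109 sabins.
Treatment contributes 218.3·0.69 = 150.627 sabins.
New total A_after = 309.736 sabins.
NR = 10·log₁₀(309.736/159.109) = 2.9 dB.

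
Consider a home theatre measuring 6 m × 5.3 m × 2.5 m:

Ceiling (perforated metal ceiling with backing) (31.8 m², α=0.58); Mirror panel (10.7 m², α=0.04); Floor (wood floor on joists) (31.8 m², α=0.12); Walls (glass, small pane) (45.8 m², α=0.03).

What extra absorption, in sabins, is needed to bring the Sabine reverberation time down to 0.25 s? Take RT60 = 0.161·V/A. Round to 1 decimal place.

27.1 sabins

A₁ = Σ Sᵢαᵢ = 31.8×0.58 + 10.7×0.04 + 31.8×0.12 + 45.8×0.03 = 24.062 sabins.
For T = 0.25 s, need A₂ = 0.161·V/T = 0.161·79.5/0.25 = 51.198 sabins.
Shortfall: 51.198 − 24.062 = 27.1 sabins.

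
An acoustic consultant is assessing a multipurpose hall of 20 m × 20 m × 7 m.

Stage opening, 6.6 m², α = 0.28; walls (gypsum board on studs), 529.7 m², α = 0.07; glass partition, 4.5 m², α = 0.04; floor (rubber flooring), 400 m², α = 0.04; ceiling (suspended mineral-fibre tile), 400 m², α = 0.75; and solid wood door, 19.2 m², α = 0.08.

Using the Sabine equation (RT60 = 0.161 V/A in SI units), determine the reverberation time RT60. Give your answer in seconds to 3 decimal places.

A = Σ Sᵢαᵢ = 6.6×0.28 + 529.7×0.07 + 4.5×0.04 + 400×0.04 + 400×0.75 + 19.2×0.08 = 356.643 sabins.
V = 20·20·7 = 2800 m³.
Sabine: RT60 = 0.161 × 2800 / 356.643 = 1.264 s.

1.264 s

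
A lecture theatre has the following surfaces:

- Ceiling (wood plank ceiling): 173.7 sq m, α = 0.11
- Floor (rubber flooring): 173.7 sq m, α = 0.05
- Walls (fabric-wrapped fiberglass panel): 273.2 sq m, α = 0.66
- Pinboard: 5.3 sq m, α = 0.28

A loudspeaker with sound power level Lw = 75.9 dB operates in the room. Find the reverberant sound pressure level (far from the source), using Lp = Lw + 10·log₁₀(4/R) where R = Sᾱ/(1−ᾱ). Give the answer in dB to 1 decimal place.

A = 209.588 sabins; S = 625.9 sq m.
ᾱ = 209.588/625.9 = 0.3349; R = Sᾱ/(1−ᾱ) = 209.588/(1−0.3349) = 315.123 sq m.
Lp = Lw + 10 log₁₀(4/R) = 75.9 -18.96 = 56.9 dB.

56.9 dB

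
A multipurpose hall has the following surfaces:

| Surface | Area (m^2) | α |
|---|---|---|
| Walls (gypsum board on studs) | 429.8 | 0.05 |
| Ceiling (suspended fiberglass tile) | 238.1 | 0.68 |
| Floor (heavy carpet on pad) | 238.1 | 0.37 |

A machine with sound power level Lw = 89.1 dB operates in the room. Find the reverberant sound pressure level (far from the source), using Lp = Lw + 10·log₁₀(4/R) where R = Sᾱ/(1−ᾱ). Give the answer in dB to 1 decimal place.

Σ(Sᵢαᵢ) = 429.8·0.05 + 238.1·0.68 + 238.1·0.37 = 271.495; total area S = 906.0 m^2.
ᾱ = 0.2997, so room constant R = A/(1−ᾱ) = 387.684 m^2.
Lp = Lw + 10 log₁₀(4/R) = 89.1 -19.86 = 69.2 dB.

69.2 dB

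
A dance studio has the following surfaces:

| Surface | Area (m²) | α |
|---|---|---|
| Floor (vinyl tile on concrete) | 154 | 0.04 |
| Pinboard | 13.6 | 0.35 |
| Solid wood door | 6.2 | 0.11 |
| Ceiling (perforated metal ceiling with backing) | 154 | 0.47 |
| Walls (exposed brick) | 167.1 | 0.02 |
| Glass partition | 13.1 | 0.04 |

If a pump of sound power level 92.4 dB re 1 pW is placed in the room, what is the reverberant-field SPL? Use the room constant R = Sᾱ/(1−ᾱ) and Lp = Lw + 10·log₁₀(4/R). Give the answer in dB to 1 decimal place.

78.2 dB

A = 87.848 sabins; S = 508.0 m².
ᾱ = 87.848/508.0 = 0.1729; R = Sᾱ/(1−ᾱ) = 87.848/(1−0.1729) = 106.212 m².
Lp = Lw + 10 log₁₀(4/R) = 92.4 -14.24 = 78.2 dB.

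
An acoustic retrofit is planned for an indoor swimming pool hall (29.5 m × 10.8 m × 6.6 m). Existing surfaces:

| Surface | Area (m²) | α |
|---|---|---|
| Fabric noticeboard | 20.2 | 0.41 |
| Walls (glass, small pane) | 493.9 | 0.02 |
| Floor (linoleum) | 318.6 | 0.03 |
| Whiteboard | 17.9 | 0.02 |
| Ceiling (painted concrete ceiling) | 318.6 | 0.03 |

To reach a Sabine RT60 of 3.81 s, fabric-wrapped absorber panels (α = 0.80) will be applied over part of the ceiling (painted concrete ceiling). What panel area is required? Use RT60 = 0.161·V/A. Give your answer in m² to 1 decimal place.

Total absorption A₁ = 20.2·0.41 + 493.9·0.02 + 318.6·0.03 + 17.9·0.02 + 318.6·0.03
  = 8.282 + 9.878 + 9.558 + 0.358 + 9.558 = 37.634 m² sabins.
Required A₂ = 0.161·2102.76/3.81 = 88.857 sabins.
Absorption to add: 88.857 − 37.634 = 51.223 sabins.
Net gain per m²: Δα = 0.80 − 0.03 = 0.77.
Area = ΔA/Δα = 51.223/0.77 = 66.5 m².

66.5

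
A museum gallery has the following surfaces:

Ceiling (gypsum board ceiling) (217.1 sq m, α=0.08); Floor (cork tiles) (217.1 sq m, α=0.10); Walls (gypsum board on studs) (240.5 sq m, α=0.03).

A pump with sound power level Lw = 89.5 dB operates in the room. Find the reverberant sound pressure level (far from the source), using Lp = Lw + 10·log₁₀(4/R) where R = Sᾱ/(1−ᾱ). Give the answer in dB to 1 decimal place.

78.6 dB

Σ(Sᵢαᵢ) = 217.1·0.08 + 217.1·0.10 + 240.5·0.03 = 46.293; total area S = 674.7 sq m.
ᾱ = 46.293/674.7 = 0.0686; R = Sᾱ/(1−ᾱ) = 46.293/(1−0.0686) = 49.703 sq m.
Lp = 89.5 + 10·log₁₀(4/49.703) = 89.5 + (-10.94) = 78.6 dB.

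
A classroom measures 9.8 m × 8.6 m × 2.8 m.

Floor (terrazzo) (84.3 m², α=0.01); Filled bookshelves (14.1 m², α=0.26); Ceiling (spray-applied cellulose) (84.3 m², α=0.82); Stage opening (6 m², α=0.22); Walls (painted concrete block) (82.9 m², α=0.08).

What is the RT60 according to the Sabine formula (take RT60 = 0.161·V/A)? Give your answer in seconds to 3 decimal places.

Equivalent absorption area: A = 84.3×0.01 + 14.1×0.26 + 84.3×0.82 + 6×0.22 + 82.9×0.08 = 81.587 m².
V = 9.8·8.6·2.8 = 235.984 m³.
Sabine: RT60 = 0.161 × 235.984 / 81.587 = 0.466 s.

0.466 s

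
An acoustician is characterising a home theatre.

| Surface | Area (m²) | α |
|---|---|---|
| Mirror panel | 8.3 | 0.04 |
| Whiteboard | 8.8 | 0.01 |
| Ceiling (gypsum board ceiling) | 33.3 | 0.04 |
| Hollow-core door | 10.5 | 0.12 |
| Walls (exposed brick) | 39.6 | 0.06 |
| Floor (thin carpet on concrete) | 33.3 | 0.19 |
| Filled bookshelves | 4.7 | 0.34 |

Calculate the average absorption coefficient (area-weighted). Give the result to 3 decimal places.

0.096

Total surface area S = 138.5 m².
Weighted sum Σ Sα = 13.313.
ᾱ = 13.313 / 138.5 = 0.096.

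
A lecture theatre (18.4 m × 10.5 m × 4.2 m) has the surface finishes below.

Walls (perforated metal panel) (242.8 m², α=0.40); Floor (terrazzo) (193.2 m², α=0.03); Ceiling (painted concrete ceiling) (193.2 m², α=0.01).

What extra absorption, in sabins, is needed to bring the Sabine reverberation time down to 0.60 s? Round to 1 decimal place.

Equivalent absorption area: A₁ = 242.8*0.40 + 193.2*0.03 + 193.2*0.01 = 104.848 m².
For T = 0.60 s, need A₂ = 0.161·V/T = 0.161·811.44/0.60 = 217.736 sabins.
ΔA = A₂ − A₁ = 217.736 − 104.848 = 112.9 sabins.

112.9 sabins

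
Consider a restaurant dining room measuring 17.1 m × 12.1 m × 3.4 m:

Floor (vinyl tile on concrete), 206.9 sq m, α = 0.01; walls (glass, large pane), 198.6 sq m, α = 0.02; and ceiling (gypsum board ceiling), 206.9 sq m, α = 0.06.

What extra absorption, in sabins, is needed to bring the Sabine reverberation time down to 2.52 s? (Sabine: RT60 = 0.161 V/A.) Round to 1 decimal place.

26.5 sabins

Equivalent absorption area: A₁ = 206.9·0.01 + 198.6·0.02 + 206.9·0.06 = 18.455 sq m.
Target A₂ = 0.161·703.494/2.52 = 44.945 sabins (V = 703.494 m³).
Shortfall: 44.945 − 18.455 = 26.5 sabins.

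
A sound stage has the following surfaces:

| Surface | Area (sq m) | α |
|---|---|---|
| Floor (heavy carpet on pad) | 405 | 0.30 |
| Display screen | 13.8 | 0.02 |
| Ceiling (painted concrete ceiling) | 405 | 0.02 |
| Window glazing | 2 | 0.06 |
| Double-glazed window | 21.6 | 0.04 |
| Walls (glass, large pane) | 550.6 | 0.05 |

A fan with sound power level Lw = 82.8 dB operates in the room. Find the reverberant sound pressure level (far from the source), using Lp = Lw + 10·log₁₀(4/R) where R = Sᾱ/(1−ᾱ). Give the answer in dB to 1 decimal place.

Σ(Sᵢαᵢ) = 405×0.30 + 13.8×0.02 + 405×0.02 + 2×0.06 + 21.6×0.04 + 550.6×0.05 = 158.390; total area S = 1398.0 sq m.
ᾱ = 0.1133, so room constant R = A/(1−ᾱ) = 178.629 sq m.
Lp = 82.8 + 10·log₁₀(4/178.629) = 82.8 + (-16.50) = 66.3 dB.

66.3 dB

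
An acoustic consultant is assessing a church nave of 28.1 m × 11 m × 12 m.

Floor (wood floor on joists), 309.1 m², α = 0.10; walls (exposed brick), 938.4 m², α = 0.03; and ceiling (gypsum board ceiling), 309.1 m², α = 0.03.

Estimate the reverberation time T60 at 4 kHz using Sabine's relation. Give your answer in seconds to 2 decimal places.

8.74 s

Equivalent absorption area: A = 309.1*0.10 + 938.4*0.03 + 309.1*0.03 = 68.335 m².
Room volume: 3709.2 m³.
Sabine: RT60 = 0.161 × 3709.2 / 68.335 = 8.74 s.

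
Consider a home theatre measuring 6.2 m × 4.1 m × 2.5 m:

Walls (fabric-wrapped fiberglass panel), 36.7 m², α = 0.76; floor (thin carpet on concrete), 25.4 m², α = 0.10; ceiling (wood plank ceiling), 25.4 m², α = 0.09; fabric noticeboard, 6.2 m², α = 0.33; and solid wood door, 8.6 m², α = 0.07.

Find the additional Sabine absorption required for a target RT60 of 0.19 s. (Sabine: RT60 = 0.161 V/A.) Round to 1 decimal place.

18.5 sabins

Equivalent absorption area: A₁ = 36.7*0.76 + 25.4*0.10 + 25.4*0.09 + 6.2*0.33 + 8.6*0.07 = 35.366 m².
V = 63.55 m³. Required absorption A₂ = 0.161 × 63.55 / 0.19 = 53.850 sabins.
ΔA = A₂ − A₁ = 53.850 − 35.366 = 18.5 sabins.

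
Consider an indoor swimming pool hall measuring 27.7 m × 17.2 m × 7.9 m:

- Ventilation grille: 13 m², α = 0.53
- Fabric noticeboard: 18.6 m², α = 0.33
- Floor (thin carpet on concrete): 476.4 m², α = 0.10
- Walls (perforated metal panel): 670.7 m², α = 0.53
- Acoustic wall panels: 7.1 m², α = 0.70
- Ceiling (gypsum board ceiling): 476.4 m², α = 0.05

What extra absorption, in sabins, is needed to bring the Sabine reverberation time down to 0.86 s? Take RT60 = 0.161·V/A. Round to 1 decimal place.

Total absorption A₁ = 13·0.53 + 18.6·0.33 + 476.4·0.10 + 670.7·0.53 + 7.1·0.70 + 476.4·0.05
  = 6.890 + 6.138 + 47.640 + 355.471 + 4.970 + 23.820 = 444.929 m² sabins.
Target A₂ = 0.161·3763.876/0.86 = 704.633 sabins (V = 3763.876 m³).
Shortfall: 704.633 − 444.929 = 259.7 sabins.

259.7 sabins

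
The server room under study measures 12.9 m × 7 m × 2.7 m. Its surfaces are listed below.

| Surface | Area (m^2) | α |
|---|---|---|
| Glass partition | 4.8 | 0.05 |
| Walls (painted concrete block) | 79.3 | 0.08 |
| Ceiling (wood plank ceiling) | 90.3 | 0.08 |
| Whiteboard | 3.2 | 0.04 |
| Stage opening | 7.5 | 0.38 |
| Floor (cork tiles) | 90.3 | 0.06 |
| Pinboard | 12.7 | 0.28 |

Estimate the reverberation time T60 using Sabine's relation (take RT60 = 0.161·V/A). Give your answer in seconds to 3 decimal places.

A = Σ Sᵢαᵢ = 4.8·0.05 + 79.3·0.08 + 90.3·0.08 + 3.2·0.04 + 7.5·0.38 + 90.3·0.06 + 12.7·0.28 = 25.760 sabins.
Volume V = 12.9 × 7 × 2.7 = 243.81 m³.
T = 0.161 V/A = 0.161·243.81/25.760 = 1.524 s.

1.524 s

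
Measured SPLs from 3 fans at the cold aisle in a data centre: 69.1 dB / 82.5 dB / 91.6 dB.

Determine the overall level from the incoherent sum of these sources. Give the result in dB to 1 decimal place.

Sum in the linear (power) domain: Σ 10^(Lᵢ/10) = 10^(69.1/10) + 10^(82.5/10) + 10^(91.6/10) = 1.631e+09.
Combined level = 10 log₁₀(1.631e+09) = 92.1 dB.

92.1 dB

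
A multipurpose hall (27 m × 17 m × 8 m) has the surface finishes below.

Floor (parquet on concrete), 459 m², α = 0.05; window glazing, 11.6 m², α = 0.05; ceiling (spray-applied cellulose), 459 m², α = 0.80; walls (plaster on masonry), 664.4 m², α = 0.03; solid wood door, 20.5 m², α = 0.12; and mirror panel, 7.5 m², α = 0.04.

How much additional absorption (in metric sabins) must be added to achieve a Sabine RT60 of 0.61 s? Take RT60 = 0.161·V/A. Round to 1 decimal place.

Summing Sᵢαᵢ: 22.950 + 0.580 + 367.200 + 19.932 + 2.460 + 0.300 → A₁ = 413.422 sabins.
Target A₂ = 0.161·3672/0.61 = 969.167 sabins (V = 3672 m³).
Shortfall: 969.167 − 413.422 = 555.7 sabins.

555.7 sabins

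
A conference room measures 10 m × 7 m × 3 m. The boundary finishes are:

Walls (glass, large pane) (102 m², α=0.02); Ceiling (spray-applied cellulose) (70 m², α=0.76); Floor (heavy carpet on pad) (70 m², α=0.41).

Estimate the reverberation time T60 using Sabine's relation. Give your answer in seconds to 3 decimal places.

A = Σ Sᵢαᵢ = 102·0.02 + 70·0.76 + 70·0.41 = 83.940 sabins.
Volume V = 10 × 7 × 3 = 210 m³.
Sabine: RT60 = 0.161 × 210 / 83.940 = 0.403 s.

0.403 sec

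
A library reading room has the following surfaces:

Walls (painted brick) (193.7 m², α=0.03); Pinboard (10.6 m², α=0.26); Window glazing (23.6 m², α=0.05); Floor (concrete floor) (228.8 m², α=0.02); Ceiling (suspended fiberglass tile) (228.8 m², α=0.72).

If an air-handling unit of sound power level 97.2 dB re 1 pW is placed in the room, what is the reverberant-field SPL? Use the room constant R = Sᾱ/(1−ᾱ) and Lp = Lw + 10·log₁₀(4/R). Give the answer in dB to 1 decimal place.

79.4 dB

Σ(Sᵢαᵢ) = 193.7×0.03 + 10.6×0.26 + 23.6×0.05 + 228.8×0.02 + 228.8×0.72 = 179.059; total area S = 685.5 m².
ᾱ = 0.2612, so room constant R = A/(1−ᾱ) = 242.365 m².
Lp = 97.2 + 10·log₁₀(4/242.365) = 97.2 + (-17.82) = 79.4 dB.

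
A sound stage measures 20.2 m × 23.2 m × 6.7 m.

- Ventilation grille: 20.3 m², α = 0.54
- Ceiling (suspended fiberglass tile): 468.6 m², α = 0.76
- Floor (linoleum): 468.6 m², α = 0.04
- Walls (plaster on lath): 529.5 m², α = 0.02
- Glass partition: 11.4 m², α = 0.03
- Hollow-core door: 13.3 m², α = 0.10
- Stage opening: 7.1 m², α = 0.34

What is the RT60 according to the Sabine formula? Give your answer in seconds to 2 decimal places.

Equivalent absorption area: A = 20.3*0.54 + 468.6*0.76 + 468.6*0.04 + 529.5*0.02 + 11.4*0.03 + 13.3*0.10 + 7.1*0.34 = 400.518 m².
V = 20.2·23.2·6.7 = 3139.888 m³.
T = 0.161 V/A = 0.161·3139.888/400.518 = 1.26 s.

1.26 seconds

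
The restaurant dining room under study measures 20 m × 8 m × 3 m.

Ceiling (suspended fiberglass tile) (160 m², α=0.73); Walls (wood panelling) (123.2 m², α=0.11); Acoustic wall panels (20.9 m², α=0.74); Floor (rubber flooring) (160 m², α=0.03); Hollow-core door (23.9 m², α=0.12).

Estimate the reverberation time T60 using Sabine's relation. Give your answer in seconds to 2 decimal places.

0.50 s

A = Σ Sᵢαᵢ = 160*0.73 + 123.2*0.11 + 20.9*0.74 + 160*0.03 + 23.9*0.12 = 153.486 sabins.
Room volume: 480 m³.
RT60 = 0.161 · V / A = 0.161 × 480 / 153.486 = 0.50 s.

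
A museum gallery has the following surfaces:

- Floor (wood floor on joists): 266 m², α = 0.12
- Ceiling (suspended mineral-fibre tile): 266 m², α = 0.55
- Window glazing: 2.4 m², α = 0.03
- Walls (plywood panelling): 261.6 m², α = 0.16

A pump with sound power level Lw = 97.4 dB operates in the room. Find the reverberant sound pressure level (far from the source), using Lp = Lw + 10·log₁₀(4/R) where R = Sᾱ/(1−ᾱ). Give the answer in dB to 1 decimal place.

A = 220.148 sabins; S = 796.0 m².
ᾱ = 0.2766, so room constant R = A/(1−ᾱ) = 304.324 m².
Lp = 97.4 + 10·log₁₀(4/304.324) = 97.4 + (-18.81) = 78.6 dB.

78.6 dB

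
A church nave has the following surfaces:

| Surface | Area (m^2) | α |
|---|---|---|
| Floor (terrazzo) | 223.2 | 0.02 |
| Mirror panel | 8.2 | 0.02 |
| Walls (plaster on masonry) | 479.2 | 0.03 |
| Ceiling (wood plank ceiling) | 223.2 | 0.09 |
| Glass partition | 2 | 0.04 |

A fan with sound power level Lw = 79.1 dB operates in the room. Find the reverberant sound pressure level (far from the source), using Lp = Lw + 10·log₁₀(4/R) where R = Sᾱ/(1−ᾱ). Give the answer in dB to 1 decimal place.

69.0 dB

Σ(Sᵢαᵢ) = 223.2×0.02 + 8.2×0.02 + 479.2×0.03 + 223.2×0.09 + 2×0.04 = 39.172; total area S = 935.8 m^2.
ᾱ = 0.0419, so room constant R = A/(1−ᾱ) = 40.885 m^2.
Lp = Lw + 10 log₁₀(4/R) = 79.1 -10.10 = 69.0 dB.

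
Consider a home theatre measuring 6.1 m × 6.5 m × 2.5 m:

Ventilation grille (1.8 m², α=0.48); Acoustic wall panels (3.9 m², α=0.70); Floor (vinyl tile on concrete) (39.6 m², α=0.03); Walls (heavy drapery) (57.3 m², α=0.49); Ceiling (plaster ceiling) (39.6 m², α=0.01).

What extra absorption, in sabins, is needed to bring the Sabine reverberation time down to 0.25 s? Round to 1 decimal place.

A₁ = Σ Sᵢαᵢ = 1.8×0.48 + 3.9×0.70 + 39.6×0.03 + 57.3×0.49 + 39.6×0.01 = 33.255 sabins.
V = 99.125 m³. Required absorption A₂ = 0.161 × 99.125 / 0.25 = 63.837 sabins.
ΔA = A₂ − A₁ = 63.837 − 33.255 = 30.6 sabins.

30.6 sabins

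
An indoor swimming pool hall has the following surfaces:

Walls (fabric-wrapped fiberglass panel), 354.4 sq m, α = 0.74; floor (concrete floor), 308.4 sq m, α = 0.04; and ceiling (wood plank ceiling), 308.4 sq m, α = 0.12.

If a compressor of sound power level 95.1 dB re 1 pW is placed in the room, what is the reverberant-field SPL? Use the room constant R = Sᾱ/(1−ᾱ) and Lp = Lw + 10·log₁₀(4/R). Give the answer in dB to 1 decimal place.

74.5 dB

A = 311.600 sabins; S = 971.2 sq m.
ᾱ = 0.3208, so room constant R = A/(1−ᾱ) = 458.775 sq m.
Lp = 95.1 + 10·log₁₀(4/458.775) = 95.1 + (-20.60) = 74.5 dB.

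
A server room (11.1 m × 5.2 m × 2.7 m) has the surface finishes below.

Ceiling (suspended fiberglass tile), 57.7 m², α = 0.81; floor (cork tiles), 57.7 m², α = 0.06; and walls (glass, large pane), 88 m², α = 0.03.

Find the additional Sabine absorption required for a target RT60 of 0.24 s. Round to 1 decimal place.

A₁ = Σ Sᵢαᵢ = 57.7·0.81 + 57.7·0.06 + 88·0.03 = 52.839 sabins.
V = 155.844 m³. Required absorption A₂ = 0.161 × 155.844 / 0.24 = 104.545 sabins.
Additional absorption ΔA = 104.545 − 52.839 = 51.7 sabins.

51.7 sabins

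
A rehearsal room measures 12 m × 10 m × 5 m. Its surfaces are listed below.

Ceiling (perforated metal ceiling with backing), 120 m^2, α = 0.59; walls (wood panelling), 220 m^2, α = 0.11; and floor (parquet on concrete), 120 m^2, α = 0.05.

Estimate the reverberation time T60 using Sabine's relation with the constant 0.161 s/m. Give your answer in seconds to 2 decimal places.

0.96 seconds

Equivalent absorption area: A = 120·0.59 + 220·0.11 + 120·0.05 = 101.000 m^2.
Volume V = 12 × 10 × 5 = 600 m³.
Sabine: RT60 = 0.161 × 600 / 101.000 = 0.96 s.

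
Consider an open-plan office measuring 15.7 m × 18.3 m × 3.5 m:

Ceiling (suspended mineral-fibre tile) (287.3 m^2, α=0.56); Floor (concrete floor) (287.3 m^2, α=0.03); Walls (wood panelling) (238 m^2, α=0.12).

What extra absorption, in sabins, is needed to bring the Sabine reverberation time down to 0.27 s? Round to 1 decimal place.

Equivalent absorption area: A₁ = 287.3·0.56 + 287.3·0.03 + 238·0.12 = 198.067 m^2.
Target A₂ = 0.161·1005.585/0.27 = 599.627 sabins (V = 1005.585 m³).
Shortfall: 599.627 − 198.067 = 401.6 sabins.

401.6 sabins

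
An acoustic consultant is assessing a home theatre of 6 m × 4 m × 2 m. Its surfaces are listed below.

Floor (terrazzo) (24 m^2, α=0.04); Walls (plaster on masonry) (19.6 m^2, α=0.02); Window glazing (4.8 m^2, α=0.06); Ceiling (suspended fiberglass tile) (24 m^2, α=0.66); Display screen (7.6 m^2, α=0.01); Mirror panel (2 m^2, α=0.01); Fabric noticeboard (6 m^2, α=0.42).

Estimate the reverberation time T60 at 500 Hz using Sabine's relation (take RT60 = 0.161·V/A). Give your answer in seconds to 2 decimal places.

Equivalent absorption area: A = 24×0.04 + 19.6×0.02 + 4.8×0.06 + 24×0.66 + 7.6×0.01 + 2×0.01 + 6×0.42 = 20.096 m^2.
Volume V = 6 × 4 × 2 = 48 m³.
Sabine: RT60 = 0.161 × 48 / 20.096 = 0.38 s.

0.38 sec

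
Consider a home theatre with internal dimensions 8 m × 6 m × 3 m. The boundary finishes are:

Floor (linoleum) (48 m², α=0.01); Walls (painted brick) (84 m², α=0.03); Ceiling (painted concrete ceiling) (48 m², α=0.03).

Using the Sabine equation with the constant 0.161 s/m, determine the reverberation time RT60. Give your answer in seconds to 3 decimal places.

A = Σ Sᵢαᵢ = 48×0.01 + 84×0.03 + 48×0.03 = 4.440 sabins.
Volume V = 8 × 6 × 3 = 144 m³.
T = 0.161 V/A = 0.161·144/4.440 = 5.222 s.

5.222 s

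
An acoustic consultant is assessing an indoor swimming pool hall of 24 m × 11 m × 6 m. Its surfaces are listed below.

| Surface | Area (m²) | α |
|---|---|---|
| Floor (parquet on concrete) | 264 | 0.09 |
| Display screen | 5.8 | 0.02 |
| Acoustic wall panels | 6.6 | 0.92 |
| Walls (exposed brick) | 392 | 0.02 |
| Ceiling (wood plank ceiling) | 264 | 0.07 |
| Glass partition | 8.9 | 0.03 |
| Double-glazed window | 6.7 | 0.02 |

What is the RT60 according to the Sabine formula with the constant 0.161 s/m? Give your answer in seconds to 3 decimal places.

4.500 s

Summing Sᵢαᵢ: 23.760 + 0.116 + 6.072 + 7.840 + 18.480 + 0.267 + 0.134 → A = 56.669 sabins.
Room volume: 1584 m³.
RT60 = 0.161 · V / A = 0.161 × 1584 / 56.669 = 4.500 s.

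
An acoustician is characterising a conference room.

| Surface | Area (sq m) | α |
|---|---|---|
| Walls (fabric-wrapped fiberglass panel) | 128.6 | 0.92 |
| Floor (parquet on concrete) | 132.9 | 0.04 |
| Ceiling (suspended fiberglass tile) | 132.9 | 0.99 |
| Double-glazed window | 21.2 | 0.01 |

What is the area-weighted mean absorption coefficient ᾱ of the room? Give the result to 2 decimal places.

Total surface area S = 415.6 sq m.
Weighted sum Σ Sα = 255.411.
ᾱ = 255.411 / 415.6 = 0.61.

0.61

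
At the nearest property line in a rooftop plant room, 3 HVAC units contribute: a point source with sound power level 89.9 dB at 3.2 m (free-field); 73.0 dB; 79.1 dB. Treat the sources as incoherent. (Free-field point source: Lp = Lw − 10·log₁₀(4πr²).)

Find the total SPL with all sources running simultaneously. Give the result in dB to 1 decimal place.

Source at 3.2 m: Lp = 89.9 − 10·log₁₀(4π·3.2²) = 89.9 − 10·log₁₀(128.680) = 68.8 dB.
Converting to relative power and adding: 10^(68.8/10) + 10^(73.0/10) + 10^(79.1/10) = 1.088e+08.
Back to dB: 10·log₁₀ Σ = 80.4 dB.

80.4 dB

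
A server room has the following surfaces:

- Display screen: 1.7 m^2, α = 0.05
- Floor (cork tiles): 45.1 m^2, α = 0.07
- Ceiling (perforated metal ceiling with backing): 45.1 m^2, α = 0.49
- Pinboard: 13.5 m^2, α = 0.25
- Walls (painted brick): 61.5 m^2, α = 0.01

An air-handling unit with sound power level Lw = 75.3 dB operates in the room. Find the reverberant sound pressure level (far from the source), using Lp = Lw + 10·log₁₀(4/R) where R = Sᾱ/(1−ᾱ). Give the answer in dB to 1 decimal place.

A = 29.331 sabins; S = 166.9 m^2.
ᾱ = 29.331/166.9 = 0.1757; R = Sᾱ/(1−ᾱ) = 29.331/(1−0.1757) = 35.583 m^2.
Lp = Lw + 10 log₁₀(4/R) = 75.3 -9.49 = 65.8 dB.

65.8 dB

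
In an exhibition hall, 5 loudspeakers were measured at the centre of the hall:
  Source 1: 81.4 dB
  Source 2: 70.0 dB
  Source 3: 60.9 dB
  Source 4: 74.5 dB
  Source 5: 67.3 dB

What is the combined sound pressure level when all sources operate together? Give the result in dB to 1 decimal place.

Sum in the linear (power) domain: Σ 10^(Lᵢ/10) = 10^(81.4/10) + 10^(70.0/10) + 10^(60.9/10) + 10^(74.5/10) + 10^(67.3/10) = 1.828e+08.
Combined level = 10 log₁₀(1.828e+08) = 82.6 dB.

82.6 dB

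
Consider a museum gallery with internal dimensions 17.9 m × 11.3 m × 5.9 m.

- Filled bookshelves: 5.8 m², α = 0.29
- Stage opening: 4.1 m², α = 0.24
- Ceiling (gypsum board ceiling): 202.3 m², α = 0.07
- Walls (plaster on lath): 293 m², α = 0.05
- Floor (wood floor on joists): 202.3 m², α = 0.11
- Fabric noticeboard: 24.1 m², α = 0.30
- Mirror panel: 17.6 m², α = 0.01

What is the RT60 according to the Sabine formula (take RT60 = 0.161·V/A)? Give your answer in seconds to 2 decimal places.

3.14 s

Total absorption A = 5.8·0.29 + 4.1·0.24 + 202.3·0.07 + 293·0.05 + 202.3·0.11 + 24.1·0.30 + 17.6·0.01
  = 1.682 + 0.984 + 14.161 + 14.650 + 22.253 + 7.230 + 0.176 = 61.136 m² sabins.
V = 17.9·11.3·5.9 = 1193.393 m³.
Sabine: RT60 = 0.161 × 1193.393 / 61.136 = 3.14 s.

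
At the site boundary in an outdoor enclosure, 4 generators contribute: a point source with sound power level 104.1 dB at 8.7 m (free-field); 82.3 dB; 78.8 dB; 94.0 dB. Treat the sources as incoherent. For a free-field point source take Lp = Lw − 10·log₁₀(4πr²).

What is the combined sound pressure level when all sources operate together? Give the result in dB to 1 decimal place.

94.4 dB

Source at 8.7 m: Lp = 104.1 − 10·log₁₀(4π·8.7²) = 104.1 − 10·log₁₀(951.149) = 74.3 dB.
Converting to relative power and adding: 10^(74.3/10) + 10^(82.3/10) + 10^(78.8/10) + 10^(94.0/10) = 2.784e+09.
Back to dB: 10·log₁₀ Σ = 94.4 dB.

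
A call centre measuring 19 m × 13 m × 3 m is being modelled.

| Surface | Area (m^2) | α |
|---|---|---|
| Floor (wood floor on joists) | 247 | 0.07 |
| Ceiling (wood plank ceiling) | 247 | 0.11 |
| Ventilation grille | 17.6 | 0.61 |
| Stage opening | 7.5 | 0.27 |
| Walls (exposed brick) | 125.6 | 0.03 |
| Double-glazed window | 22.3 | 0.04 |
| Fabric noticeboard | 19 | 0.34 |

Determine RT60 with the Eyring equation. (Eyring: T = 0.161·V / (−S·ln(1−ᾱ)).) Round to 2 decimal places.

1.66 seconds

S = Σ Sᵢ = 686.0 m^2.
Absorption A = 247×0.07 + 247×0.11 + 17.6×0.61 + 7.5×0.27 + 125.6×0.03 + 22.3×0.04 + 19×0.34 = 68.341 sabins.
ᾱ = 68.341 / 686.0 = 0.0996.
−S·ln(1−ᾱ) = −686.0 × ln(1 − 0.0996) = 71.972.
V = 19 × 13 × 3 = 741 m³.
RT60 = 0.161 × 741 / 71.972 = 1.66 s.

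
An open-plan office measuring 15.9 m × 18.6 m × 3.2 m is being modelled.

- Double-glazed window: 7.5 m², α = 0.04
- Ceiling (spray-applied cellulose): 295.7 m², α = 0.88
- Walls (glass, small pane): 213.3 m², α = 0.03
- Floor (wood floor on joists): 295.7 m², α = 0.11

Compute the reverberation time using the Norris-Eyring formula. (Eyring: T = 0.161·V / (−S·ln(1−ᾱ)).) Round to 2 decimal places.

0.41 s

S = Σ Sᵢ = 812.2 m².
Absorption A = 7.5·0.04 + 295.7·0.88 + 213.3·0.03 + 295.7·0.11 = 299.442 sabins.
Mean coefficient ᾱ = A/S = 0.3687.
Eyring denominator: −S ln(1−ᾱ) = 373.591.
V = 15.9 × 18.6 × 3.2 = 946.368 m³.
T = 0.161·V/[−S·ln(1−ᾱ)] = 0.161·946.368/373.591 = 0.41 s.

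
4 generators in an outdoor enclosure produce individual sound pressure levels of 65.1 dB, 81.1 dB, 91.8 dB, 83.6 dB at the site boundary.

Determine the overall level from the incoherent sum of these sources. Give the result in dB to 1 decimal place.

Converting to relative power and adding: 10^(65.1/10) + 10^(81.1/10) + 10^(91.8/10) + 10^(83.6/10) = 1.875e+09.
L_total = 10·log₁₀(1.875e+09) = 92.7 dB.

92.7 dB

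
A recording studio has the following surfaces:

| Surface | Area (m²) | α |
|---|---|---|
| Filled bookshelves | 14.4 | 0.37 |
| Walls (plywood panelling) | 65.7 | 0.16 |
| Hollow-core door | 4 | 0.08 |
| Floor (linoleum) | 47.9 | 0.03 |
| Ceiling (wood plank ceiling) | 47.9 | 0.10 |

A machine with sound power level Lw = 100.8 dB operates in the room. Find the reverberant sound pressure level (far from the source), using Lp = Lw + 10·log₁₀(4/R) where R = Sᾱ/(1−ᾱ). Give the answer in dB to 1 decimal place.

92.7 dB

Σ(Sᵢαᵢ) = 14.4·0.37 + 65.7·0.16 + 4·0.08 + 47.9·0.03 + 47.9·0.10 = 22.387; total area S = 179.9 m².
ᾱ = 0.1244, so room constant R = A/(1−ᾱ) = 25.568 m².
Lp = Lw + 10 log₁₀(4/R) = 100.8 -8.06 = 92.7 dB.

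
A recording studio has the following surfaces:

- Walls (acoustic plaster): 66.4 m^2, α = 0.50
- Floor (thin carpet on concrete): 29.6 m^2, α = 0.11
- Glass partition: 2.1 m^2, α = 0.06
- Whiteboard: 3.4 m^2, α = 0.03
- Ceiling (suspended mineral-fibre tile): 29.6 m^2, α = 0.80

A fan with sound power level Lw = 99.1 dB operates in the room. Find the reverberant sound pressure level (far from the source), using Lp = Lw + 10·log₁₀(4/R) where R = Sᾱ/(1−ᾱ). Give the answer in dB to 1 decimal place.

Σ(Sᵢαᵢ) = 66.4·0.50 + 29.6·0.11 + 2.1·0.06 + 3.4·0.03 + 29.6·0.80 = 60.364; total area S = 131.1 m^2.
ᾱ = 60.364/131.1 = 0.4604; R = Sᾱ/(1−ᾱ) = 60.364/(1−0.4604) = 111.868 m^2.
Lp = 99.1 + 10·log₁₀(4/111.868) = 99.1 + (-14.47) = 84.6 dB.

84.6 dB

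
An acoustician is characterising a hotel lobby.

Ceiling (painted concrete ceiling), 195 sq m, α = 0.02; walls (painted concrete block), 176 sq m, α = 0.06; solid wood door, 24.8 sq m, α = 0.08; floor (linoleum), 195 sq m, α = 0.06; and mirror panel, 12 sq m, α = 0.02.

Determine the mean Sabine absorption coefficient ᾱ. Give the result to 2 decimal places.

0.05

S = Σ Sᵢ = 195 + 176 + 24.8 + 195 + 12 = 602.8 sq m.
Σ(Sᵢαᵢ) = 195*0.02 + 176*0.06 + 24.8*0.08 + 195*0.06 + 12*0.02 = 28.384.
ᾱ = 28.384 / 602.8 = 0.05.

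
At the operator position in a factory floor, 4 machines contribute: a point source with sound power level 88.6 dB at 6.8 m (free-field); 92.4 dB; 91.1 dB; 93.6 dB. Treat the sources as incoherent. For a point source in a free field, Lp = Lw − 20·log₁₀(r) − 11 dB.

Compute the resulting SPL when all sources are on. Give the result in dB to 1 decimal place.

97.3 dB

Source at 6.8 m: Lp = 88.6 − 20·log₁₀(6.8) − 11 = 60.9 dB.
Σ 10^(Lᵢ/10) = 5.318e+09.
Back to dB: 10·log₁₀ Σ = 97.3 dB.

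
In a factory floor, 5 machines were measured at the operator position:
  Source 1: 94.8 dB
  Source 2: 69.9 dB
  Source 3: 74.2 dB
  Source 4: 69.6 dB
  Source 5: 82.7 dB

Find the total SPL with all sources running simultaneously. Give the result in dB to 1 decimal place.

Converting to relative power and adding: 10^(94.8/10) + 10^(69.9/10) + 10^(74.2/10) + 10^(69.6/10) + 10^(82.7/10) = 3.251e+09.
Combined level = 10 log₁₀(3.251e+09) = 95.1 dB.

95.1 dB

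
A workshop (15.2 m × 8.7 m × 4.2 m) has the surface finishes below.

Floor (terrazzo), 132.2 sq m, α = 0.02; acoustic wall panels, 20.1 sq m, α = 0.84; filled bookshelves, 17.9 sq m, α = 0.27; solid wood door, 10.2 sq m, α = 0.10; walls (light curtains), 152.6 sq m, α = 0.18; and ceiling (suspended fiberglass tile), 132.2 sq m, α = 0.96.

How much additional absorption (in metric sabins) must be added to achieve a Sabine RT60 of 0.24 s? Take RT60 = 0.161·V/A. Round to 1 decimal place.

Equivalent absorption area: A₁ = 132.2·0.02 + 20.1·0.84 + 17.9·0.27 + 10.2·0.10 + 152.6·0.18 + 132.2·0.96 = 179.761 sq m.
Target A₂ = 0.161·555.408/0.24 = 372.586 sabins (V = 555.408 m³).
ΔA = A₂ − A₁ = 372.586 − 179.761 = 192.8 sabins.

192.8 sabins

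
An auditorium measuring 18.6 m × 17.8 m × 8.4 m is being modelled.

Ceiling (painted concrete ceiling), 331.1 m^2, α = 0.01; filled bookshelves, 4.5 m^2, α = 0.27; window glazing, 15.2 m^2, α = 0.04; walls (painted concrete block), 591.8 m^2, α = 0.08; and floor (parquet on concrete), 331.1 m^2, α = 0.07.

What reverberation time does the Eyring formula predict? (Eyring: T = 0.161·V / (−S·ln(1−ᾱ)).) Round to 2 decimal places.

5.74 sec

S = Σ Sᵢ = 1273.7 m^2.
Absorption A = 331.1×0.01 + 4.5×0.27 + 15.2×0.04 + 591.8×0.08 + 331.1×0.07 = 75.655 sabins.
ᾱ = 75.655 / 1273.7 = 0.0594.
Eyring denominator: −S ln(1−ᾱ) = 77.998.
V = 18.6 × 17.8 × 8.4 = 2781.072 m³.
T = 0.161·V/[−S·ln(1−ᾱ)] = 0.161·2781.072/77.998 = 5.74 s.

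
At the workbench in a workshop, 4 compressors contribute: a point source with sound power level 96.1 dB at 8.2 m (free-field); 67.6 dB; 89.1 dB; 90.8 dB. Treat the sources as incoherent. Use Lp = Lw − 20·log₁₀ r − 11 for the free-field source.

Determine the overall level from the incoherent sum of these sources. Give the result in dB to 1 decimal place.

93.1 dB

Source at 8.2 m: Lp = 96.1 − 20·log₁₀(8.2) − 11 = 66.8 dB.
Converting to relative power and adding: 10^(66.8/10) + 10^(67.6/10) + 10^(89.1/10) + 10^(90.8/10) = 2.026e+09.
Back to dB: 10·log₁₀ Σ = 93.1 dB.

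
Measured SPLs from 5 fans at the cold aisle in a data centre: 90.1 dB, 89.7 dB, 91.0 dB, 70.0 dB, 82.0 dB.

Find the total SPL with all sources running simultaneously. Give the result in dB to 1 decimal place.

95.3 dB

Converting to relative power and adding: 10^(90.1/10) + 10^(89.7/10) + 10^(91.0/10) + 10^(70.0/10) + 10^(82.0/10) = 3.384e+09.
Back to dB: 10·log₁₀ Σ = 95.3 dB.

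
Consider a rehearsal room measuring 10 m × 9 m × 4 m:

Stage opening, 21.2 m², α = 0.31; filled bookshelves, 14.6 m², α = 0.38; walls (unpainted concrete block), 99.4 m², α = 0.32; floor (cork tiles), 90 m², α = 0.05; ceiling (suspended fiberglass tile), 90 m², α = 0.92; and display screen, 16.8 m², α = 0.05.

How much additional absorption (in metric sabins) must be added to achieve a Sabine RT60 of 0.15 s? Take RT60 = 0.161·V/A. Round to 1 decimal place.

254.3 sabins

A₁ = Σ Sᵢαᵢ = 21.2*0.31 + 14.6*0.38 + 99.4*0.32 + 90*0.05 + 90*0.92 + 16.8*0.05 = 132.068 sabins.
V = 360 m³. Required absorption A₂ = 0.161 × 360 / 0.15 = 386.400 sabins.
Additional absorption ΔA = 386.400 − 132.068 = 254.3 sabins.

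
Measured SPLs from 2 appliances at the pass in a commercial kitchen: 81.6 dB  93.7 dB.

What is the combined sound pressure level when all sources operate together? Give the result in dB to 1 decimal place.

94.0 dB

Converting to relative power and adding: 10^(81.6/10) + 10^(93.7/10) = 2.489e+09.
L_total = 10·log₁₀(2.489e+09) = 94.0 dB.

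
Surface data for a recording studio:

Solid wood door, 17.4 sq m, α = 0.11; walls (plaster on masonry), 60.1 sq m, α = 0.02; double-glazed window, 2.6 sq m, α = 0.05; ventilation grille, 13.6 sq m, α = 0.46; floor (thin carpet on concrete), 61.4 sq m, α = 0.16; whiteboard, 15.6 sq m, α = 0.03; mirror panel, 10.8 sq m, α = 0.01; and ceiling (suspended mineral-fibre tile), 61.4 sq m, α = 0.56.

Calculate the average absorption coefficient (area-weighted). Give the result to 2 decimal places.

0.22

Total surface area S = 242.9 sq m.
Weighted sum Σ Sα = 54.286.
ᾱ = 54.286 / 242.9 = 0.22.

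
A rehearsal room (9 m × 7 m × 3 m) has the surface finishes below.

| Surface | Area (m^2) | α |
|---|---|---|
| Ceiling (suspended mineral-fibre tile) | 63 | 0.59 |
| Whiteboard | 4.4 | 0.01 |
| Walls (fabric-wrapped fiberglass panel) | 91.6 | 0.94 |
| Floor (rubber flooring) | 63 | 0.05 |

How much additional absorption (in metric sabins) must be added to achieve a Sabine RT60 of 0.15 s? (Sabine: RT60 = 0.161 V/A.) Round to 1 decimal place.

76.4 sabins

Equivalent absorption area: A₁ = 63·0.59 + 4.4·0.01 + 91.6·0.94 + 63·0.05 = 126.468 m^2.
For T = 0.15 s, need A₂ = 0.161·V/T = 0.161·189/0.15 = 202.860 sabins.
Additional absorption ΔA = 202.860 − 126.468 = 76.4 sabins.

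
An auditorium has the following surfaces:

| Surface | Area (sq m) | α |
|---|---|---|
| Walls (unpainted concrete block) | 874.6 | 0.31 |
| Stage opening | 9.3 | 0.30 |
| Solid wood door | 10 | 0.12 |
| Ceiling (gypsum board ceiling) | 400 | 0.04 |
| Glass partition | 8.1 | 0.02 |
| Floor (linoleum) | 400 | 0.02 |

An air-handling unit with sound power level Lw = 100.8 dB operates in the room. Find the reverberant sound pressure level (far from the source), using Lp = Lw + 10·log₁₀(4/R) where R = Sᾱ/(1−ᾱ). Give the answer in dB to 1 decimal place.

A = 299.278 sabins; S = 1702.0 sq m.
ᾱ = 0.1758, so room constant R = A/(1−ᾱ) = 363.113 sq m.
Lp = Lw + 10 log₁₀(4/R) = 100.8 -19.58 = 81.2 dB.

81.2 dB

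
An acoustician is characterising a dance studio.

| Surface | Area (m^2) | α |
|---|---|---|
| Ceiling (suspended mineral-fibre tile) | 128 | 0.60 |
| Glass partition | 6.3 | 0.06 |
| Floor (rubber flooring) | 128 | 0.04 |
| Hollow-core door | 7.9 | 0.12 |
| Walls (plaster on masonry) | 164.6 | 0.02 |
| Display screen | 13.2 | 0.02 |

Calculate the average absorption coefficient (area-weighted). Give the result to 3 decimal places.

S = Σ Sᵢ = 128 + 6.3 + 128 + 7.9 + 164.6 + 13.2 = 448.0 m^2.
Σ(Sᵢαᵢ) = 128×0.60 + 6.3×0.06 + 128×0.04 + 7.9×0.12 + 164.6×0.02 + 13.2×0.02 = 86.802.
ᾱ = 86.802 / 448.0 = 0.194.

0.194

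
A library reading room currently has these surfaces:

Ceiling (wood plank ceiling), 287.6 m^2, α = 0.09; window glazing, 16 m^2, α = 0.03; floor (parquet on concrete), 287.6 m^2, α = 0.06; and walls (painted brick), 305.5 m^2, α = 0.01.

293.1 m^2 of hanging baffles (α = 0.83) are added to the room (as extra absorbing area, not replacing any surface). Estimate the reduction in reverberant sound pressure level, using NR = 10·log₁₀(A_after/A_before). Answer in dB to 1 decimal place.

Equivalent absorption area: A_before = 287.6×0.09 + 16×0.03 + 287.6×0.06 + 305.5×0.01 = 46.675 m^2.
Treatment contributes 293.1·0.83 = 243.273 sabins.
New total A_after = 289.948 sabins.
NR = 10·log₁₀(289.948/46.675) = 7.9 dB.

7.9 dB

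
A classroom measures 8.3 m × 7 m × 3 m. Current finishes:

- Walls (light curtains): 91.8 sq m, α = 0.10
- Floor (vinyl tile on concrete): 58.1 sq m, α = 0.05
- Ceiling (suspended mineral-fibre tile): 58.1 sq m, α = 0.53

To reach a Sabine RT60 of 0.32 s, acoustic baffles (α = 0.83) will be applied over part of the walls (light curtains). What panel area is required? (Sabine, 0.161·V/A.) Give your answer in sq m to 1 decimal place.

A₁ = Σ Sᵢαᵢ = 91.8·0.10 + 58.1·0.05 + 58.1·0.53 = 42.878 sabins.
V = 174.3 m³. Target absorption A₂ = 0.161 × 174.3 / 0.32 = 87.695 sabins.
ΔA needed = 87.695 − 42.878 = 44.817 sabins.
Net gain per sq m: Δα = 0.83 − 0.10 = 0.73.
Area = ΔA/Δα = 44.817/0.73 = 61.4 sq m.

61.4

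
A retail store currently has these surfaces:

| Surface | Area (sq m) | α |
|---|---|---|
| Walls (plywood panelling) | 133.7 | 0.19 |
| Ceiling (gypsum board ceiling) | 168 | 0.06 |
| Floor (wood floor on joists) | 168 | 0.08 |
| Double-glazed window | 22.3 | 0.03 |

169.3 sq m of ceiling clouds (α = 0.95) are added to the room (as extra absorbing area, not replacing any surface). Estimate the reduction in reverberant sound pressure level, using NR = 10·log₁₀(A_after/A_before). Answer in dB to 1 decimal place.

Equivalent absorption area: A_before = 133.7×0.19 + 168×0.06 + 168×0.08 + 22.3×0.03 = 49.592 sq m.
Added absorption = 169.3 × 0.95 = 160.835 sabins.
A_after = 49.592 + 160.835 = 210.427 sabins.
Reduction = 10 log₁₀(A_after/A_before) = 10 log₁₀(4.2432) = 6.3 dB.

6.3 dB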